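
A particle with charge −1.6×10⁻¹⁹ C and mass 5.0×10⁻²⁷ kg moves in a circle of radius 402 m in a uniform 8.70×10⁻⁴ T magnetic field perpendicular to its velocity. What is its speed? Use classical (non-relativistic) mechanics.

From |q|vB = mv²/r, v = |q|Br/m.
v = (1.6×10⁻¹⁹)(8.70×10⁻⁴)(402)/5.0×10⁻²⁷ ≈ 1.12×10⁷ m/s.

v ≈ 1.12×10⁷ m/s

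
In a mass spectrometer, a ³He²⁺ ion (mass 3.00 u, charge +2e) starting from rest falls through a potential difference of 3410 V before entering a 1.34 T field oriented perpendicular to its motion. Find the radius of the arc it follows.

r ≈ 7.69×10⁻³ m

Acceleration: |q|V = ½mv² ⇒ v = √(2|q|V/m) = √(2·3.204×10⁻¹⁹·3410/4.983×10⁻²⁷) ≈ 6.622×10⁵ m/s.
In the field: r = mv/(|q|B) = (4.983×10⁻²⁷)(6.622×10⁵)/((3.204×10⁻¹⁹)(1.34)) ≈ 7.69×10⁻³ m.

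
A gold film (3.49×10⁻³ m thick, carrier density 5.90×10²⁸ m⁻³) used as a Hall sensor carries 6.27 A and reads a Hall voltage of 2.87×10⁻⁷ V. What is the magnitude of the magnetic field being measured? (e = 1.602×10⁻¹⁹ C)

B ≈ 1.51 T

From V_H = IB/(n e t), B = V_H n e t / I.
B = (2.87×10⁻⁷)(5.90×10²⁸)(1.602×10⁻¹⁹)(3.49×10⁻³)/6.27 ≈ 1.51 T.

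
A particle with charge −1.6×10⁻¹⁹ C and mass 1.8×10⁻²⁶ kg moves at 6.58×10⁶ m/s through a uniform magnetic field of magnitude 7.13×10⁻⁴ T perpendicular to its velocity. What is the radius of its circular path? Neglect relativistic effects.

r ≈ 1040 m

The magnetic force provides the centripetal force: |q|vB = mv²/r.
r = mv/(|q|B) = (1.8×10⁻²⁶)(6.58×10⁶)/((1.6×10⁻¹⁹)(7.13×10⁻⁴)) ≈ 1040 m.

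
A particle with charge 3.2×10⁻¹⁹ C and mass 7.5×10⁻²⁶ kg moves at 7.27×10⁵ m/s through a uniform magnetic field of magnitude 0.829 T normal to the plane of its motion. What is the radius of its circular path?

r ≈ 0.206 m

The magnetic force provides the centripetal force: |q|vB = mv²/r.
r = mv/(|q|B) = (7.5×10⁻²⁶)(7.27×10⁵)/((3.2×10⁻¹⁹)(0.829)) ≈ 0.206 m.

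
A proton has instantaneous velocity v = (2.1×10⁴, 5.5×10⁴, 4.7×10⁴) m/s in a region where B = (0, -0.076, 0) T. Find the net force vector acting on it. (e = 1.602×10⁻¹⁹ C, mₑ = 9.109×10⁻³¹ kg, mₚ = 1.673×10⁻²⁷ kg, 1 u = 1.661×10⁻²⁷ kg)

F ≈ (5.72×10⁻¹⁶, 0, -2.56×10⁻¹⁶) N

v×B = (3570, 0, -1600) N/C.
F = q v×B = (1.602×10⁻¹⁹ C)·(3570, 0, -1600) = (5.72×10⁻¹⁶, 0, -2.56×10⁻¹⁶) N.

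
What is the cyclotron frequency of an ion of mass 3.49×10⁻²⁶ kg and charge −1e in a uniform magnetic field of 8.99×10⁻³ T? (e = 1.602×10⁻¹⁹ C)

f ≈ 6570 Hz

f = |q|B/(2πm).
f = (1.602×10⁻¹⁹)(8.99×10⁻³)/(2π·3.49×10⁻²⁶) ≈ 6570 Hz.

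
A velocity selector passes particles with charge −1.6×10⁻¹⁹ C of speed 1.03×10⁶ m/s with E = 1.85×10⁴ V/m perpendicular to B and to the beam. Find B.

Balance of forces in the selector: qE = qvB ⇒ B = E/v.
B = 1.85×10⁴/1.03×10⁶ = 0.0180 T.

B = 0.0180 T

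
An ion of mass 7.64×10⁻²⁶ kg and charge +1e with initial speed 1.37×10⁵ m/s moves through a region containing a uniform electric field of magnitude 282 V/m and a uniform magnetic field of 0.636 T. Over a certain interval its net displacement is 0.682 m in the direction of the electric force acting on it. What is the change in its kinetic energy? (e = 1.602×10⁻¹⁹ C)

ΔKE ≈ 3.08×10⁻¹⁷ J

The magnetic force is always ⟂ v and does no work; only the electric force changes KE.
ΔKE = F_E · d = |q|E d = (1.602×10⁻¹⁹)(282)(0.682) ≈ 3.08×10⁻¹⁷ J.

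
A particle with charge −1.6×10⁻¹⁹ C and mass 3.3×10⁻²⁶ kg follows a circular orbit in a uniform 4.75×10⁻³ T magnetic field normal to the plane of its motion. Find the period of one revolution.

T ≈ 2.73×10⁻⁴ s

The cyclotron period depends only on m, q, B: T = 2πm/(|q|B).
T = 2π(3.3×10⁻²⁶)/((1.6×10⁻¹⁹)(4.75×10⁻³)) ≈ 2.73×10⁻⁴ s.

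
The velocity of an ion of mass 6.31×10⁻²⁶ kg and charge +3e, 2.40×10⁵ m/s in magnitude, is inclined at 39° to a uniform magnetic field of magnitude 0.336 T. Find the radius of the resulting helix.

r ≈ 0.0590 m

v⊥ = v sinθ = 2.40×10⁵·sin39° ≈ 1.510×10⁵ m/s.
r = m v⊥/(|q|B) = (6.31×10⁻²⁶)(1.510×10⁵)/((4.806×10⁻¹⁹)(0.336)) ≈ 0.0590 m.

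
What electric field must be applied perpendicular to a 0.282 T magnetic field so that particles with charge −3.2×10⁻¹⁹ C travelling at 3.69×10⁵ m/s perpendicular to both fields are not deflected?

For straight-line motion qE = qvB, so E = vB.
E = 3.69×10⁵ × 0.282 = 1.04×10⁵ V/m.

E = 1.04×10⁵ V/m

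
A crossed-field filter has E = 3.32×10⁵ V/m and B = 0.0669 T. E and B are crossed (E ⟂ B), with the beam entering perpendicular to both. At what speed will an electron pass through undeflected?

For undeflected motion the electric and magnetic forces balance: qE = qvB.
v = E/B = 3.32×10⁵/0.0669 = 4.96×10⁶ m/s.

v = 4.96×10⁶ m/s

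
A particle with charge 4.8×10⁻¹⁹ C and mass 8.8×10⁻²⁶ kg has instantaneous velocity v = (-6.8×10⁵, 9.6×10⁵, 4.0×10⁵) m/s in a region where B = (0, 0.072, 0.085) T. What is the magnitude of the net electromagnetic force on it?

v×B = (5.28×10⁴, 5.78×10⁴, -4.90×10⁴) N/C.
F = q v×B = (4.8×10⁻¹⁹ C)·(5.28×10⁴, 5.78×10⁴, -4.90×10⁴) = (2.53×10⁻¹⁴, 2.77×10⁻¹⁴, -2.35×10⁻¹⁴) N.
|F| = 4.43×10⁻¹⁴ N.

|F| ≈ 4.43×10⁻¹⁴ N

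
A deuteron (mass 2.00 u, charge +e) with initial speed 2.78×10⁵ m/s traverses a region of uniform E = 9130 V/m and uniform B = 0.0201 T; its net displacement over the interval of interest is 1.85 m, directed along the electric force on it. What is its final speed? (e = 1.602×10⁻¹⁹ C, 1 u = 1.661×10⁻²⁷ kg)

v_f ≈ 1.31×10⁶ m/s

B does no work; ΔKE = |q|E d.
½mv_f² = ½mv₀² + |q|Ed = ½(3.322×10⁻²⁷)(2.78×10⁵)² + (1.602×10⁻¹⁹)(9130)(1.85) ≈ 1.284×10⁻¹⁶ J + 2.706×10⁻¹⁵ J ≈ 2.834×10⁻¹⁵ J.
v_f = √(2·2.834×10⁻¹⁵/3.322×10⁻²⁷) ≈ 1.31×10⁶ m/s.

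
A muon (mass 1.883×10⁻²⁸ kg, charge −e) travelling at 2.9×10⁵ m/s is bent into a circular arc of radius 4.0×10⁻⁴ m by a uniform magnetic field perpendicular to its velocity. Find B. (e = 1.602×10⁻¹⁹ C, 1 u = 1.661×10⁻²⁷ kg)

From |q|vB = mv²/r, B = mv/(|q|r).
B = (1.883×10⁻²⁸)(2.9×10⁵)/((1.602×10⁻¹⁹)(4.0×10⁻⁴)) ≈ 0.85 T.

B ≈ 0.85 T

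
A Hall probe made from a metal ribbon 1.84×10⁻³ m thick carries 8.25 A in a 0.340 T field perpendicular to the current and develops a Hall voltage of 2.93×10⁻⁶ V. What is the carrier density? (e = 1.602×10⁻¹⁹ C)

n ≈ 3.25×10²⁷ m⁻³

From V_H = IB/(n e t), n = IB/(V_H e t).
n = (8.25)(0.340)/((2.93×10⁻⁶)(1.602×10⁻¹⁹)(1.84×10⁻³)) ≈ 3.25×10²⁷ m⁻³.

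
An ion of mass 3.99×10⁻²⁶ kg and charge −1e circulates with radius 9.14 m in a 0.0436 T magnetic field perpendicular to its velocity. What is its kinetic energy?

v = |q|Br/m, then KE = ½mv² = (qBr)²/(2m).
v = (1.602×10⁻¹⁹)(0.0436)(9.14)/3.99×10⁻²⁶ ≈ 1.600×10⁶ m/s.
KE = ½(3.99×10⁻²⁶)(1.600×10⁶)² ≈ 5.11×10⁻¹⁴ J = 3.19×10⁵ eV.

KE ≈ 3.19×10⁵ eV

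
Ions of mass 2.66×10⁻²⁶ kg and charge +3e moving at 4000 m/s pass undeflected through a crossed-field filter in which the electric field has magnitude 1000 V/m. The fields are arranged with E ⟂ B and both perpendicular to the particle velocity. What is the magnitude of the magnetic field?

Balance of forces in the selector: qE = qvB ⇒ B = E/v.
B = 1000/4000 = 0.25 T.

B = 0.25 T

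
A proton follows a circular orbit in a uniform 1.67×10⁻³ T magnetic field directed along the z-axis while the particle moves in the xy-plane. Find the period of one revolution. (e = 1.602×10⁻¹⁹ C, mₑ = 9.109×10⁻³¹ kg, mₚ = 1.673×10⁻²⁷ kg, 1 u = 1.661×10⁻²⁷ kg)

T ≈ 3.93×10⁻⁵ s

The cyclotron period depends only on m, q, B: T = 2πm/(|q|B).
T = 2π(1.673×10⁻²⁷)/((1.602×10⁻¹⁹)(1.67×10⁻³)) ≈ 3.93×10⁻⁵ s.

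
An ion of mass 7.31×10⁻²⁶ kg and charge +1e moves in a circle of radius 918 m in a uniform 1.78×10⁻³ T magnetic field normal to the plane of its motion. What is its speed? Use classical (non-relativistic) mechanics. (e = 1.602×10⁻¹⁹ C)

From |q|vB = mv²/r, v = |q|Br/m.
v = (1.602×10⁻¹⁹)(1.78×10⁻³)(918)/7.31×10⁻²⁶ ≈ 3.58×10⁶ m/s.

v ≈ 3.58×10⁶ m/s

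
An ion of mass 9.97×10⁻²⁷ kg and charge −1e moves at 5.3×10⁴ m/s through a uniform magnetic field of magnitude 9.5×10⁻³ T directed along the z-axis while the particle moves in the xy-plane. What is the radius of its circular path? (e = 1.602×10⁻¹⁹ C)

r ≈ 0.35 m

The magnetic force provides the centripetal force: |q|vB = mv²/r.
r = mv/(|q|B) = (9.97×10⁻²⁷)(5.3×10⁴)/((1.602×10⁻¹⁹)(9.5×10⁻³)) ≈ 0.35 m.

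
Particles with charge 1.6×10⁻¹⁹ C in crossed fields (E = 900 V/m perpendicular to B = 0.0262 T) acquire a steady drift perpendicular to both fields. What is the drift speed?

v_d ≈ 3.44×10⁴ m/s

The E×B drift speed is v_d = E/B.
v_d = 900/0.0262 = 3.44×10⁴ m/s.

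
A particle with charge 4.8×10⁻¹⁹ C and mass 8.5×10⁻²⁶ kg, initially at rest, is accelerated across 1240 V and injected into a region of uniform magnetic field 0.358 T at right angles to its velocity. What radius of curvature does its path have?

Acceleration: |q|V = ½mv² ⇒ v = √(2|q|V/m) = √(2·4.8×10⁻¹⁹·1240/8.5×10⁻²⁶) ≈ 1.183×10⁵ m/s.
In the field: r = mv/(|q|B) = (8.5×10⁻²⁶)(1.183×10⁵)/((4.8×10⁻¹⁹)(0.358)) ≈ 0.0585 m.

r ≈ 0.0585 m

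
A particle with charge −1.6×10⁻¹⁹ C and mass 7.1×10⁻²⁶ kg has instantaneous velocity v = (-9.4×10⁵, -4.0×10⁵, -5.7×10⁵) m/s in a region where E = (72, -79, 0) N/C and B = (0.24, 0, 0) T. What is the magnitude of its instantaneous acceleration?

v×B = (0, -1.37×10⁵, 9.60×10⁴) N/C.
E + v×B = (72.0, -1.37×10⁵, 9.60×10⁴) N/C.
F = q(E + v×B) = (−1.6×10⁻¹⁹ C)·(72.0, -1.37×10⁵, 9.60×10⁴) = (-1.15×10⁻¹⁷, 2.19×10⁻¹⁴, -1.54×10⁻¹⁴) N.
|a| = |F|/m = 2.675×10⁻¹⁴/7.1×10⁻²⁶ ≈ 3.77×10¹¹ m/s².

|a| ≈ 3.77×10¹¹ m/s²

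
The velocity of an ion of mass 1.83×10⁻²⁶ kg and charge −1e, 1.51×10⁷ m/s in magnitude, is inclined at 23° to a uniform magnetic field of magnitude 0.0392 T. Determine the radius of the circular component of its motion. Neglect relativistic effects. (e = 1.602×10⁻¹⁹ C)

v⊥ = v sinθ = 1.51×10⁷·sin23° ≈ 5.900×10⁶ m/s.
r = m v⊥/(|q|B) = (1.83×10⁻²⁶)(5.900×10⁶)/((1.602×10⁻¹⁹)(0.0392)) ≈ 17.2 m.

r ≈ 17.2 m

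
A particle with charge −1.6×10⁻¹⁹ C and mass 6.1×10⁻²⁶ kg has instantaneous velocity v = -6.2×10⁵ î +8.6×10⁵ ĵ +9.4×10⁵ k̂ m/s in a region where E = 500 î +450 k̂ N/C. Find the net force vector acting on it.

F ≈ (-8.00×10⁻¹⁷, 0, -7.20×10⁻¹⁷) N

Only an electric field acts, so F = qE = (−1.6×10⁻¹⁹ C)·(500, 0, 450) = (-8.00×10⁻¹⁷, 0, -7.20×10⁻¹⁷) N.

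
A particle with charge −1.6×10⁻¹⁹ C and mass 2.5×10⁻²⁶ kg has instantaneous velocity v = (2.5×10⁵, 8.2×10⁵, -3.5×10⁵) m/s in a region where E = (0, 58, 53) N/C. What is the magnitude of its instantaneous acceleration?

Only an electric field acts, so F = qE = (−1.6×10⁻¹⁹ C)·(0, 58.0, 53.0) = (0, -9.28×10⁻¹⁸, -8.48×10⁻¹⁸) N.
|a| = |F|/m = 1.257×10⁻¹⁷/2.5×10⁻²⁶ ≈ 5.03×10⁸ m/s².

|a| ≈ 5.03×10⁸ m/s²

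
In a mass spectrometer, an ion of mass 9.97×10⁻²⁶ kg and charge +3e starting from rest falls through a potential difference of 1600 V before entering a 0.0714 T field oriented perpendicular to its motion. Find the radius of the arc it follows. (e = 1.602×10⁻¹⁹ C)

Acceleration: |q|V = ½mv² ⇒ v = √(2|q|V/m) = √(2·4.806×10⁻¹⁹·1600/9.97×10⁻²⁶) ≈ 1.242×10⁵ m/s.
In the field: r = mv/(|q|B) = (9.97×10⁻²⁶)(1.242×10⁵)/((4.806×10⁻¹⁹)(0.0714)) ≈ 0.361 m.

r ≈ 0.361 m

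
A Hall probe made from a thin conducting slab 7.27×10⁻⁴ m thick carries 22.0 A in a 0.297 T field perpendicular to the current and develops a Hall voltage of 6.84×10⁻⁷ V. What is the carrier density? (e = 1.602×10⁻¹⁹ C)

From V_H = IB/(n e t), n = IB/(V_H e t).
n = (22.0)(0.297)/((6.84×10⁻⁷)(1.602×10⁻¹⁹)(7.27×10⁻⁴)) ≈ 8.20×10²⁸ m⁻³.

n ≈ 8.20×10²⁸ m⁻³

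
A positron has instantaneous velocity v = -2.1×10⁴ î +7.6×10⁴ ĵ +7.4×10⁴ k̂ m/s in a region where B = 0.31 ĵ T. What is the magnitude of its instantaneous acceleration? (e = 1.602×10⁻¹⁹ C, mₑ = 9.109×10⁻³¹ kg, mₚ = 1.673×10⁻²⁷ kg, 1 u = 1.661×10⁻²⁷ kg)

v×B = (-2.29×10⁴, 0, -6510) N/C.
F = q v×B = (1.602×10⁻¹⁹ C)·(-2.29×10⁴, 0, -6510) = (-3.67×10⁻¹⁵, 0, -1.04×10⁻¹⁵) N.
|a| = |F|/m = 3.820×10⁻¹⁵/9.109×10⁻³¹ ≈ 4.19×10¹⁵ m/s².

|a| ≈ 4.19×10¹⁵ m/s²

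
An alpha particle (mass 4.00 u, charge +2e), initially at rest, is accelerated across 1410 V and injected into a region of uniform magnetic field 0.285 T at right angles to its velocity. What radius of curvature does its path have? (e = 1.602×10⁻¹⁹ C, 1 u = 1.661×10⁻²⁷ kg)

Acceleration: |q|V = ½mv² ⇒ v = √(2|q|V/m) = √(2·3.204×10⁻¹⁹·1410/6.644×10⁻²⁷) ≈ 3.688×10⁵ m/s.
In the field: r = mv/(|q|B) = (6.644×10⁻²⁷)(3.688×10⁵)/((3.204×10⁻¹⁹)(0.285)) ≈ 0.0268 m.

r ≈ 0.0268 m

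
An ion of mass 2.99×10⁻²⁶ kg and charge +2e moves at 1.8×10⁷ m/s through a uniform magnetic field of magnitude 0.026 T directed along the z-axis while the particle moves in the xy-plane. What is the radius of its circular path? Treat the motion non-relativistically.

r ≈ 65 m

The magnetic force provides the centripetal force: |q|vB = mv²/r.
r = mv/(|q|B) = (2.99×10⁻²⁶)(1.8×10⁷)/((3.204×10⁻¹⁹)(0.026)) ≈ 65 m.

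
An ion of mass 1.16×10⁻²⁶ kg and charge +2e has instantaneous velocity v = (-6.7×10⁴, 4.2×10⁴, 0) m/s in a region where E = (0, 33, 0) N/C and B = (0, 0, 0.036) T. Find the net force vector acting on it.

v×B = (1510, 2410, 0) N/C.
E + v×B = (1510, 2440, 0) N/C.
F = q(E + v×B) = (3.204×10⁻¹⁹ C)·(1510, 2440, 0) = (4.84×10⁻¹⁶, 7.83×10⁻¹⁶, 0) N.

F ≈ (4.84×10⁻¹⁶, 7.83×10⁻¹⁶, 0) N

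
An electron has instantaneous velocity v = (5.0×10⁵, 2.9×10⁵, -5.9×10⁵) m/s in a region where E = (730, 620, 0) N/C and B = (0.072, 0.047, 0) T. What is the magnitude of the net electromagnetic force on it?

v×B = (2.77×10⁴, -4.25×10⁴, 2620) N/C.
E + v×B = (2.85×10⁴, -4.19×10⁴, 2620) N/C.
F = q(E + v×B) = (−1.602×10⁻¹⁹ C)·(2.85×10⁴, -4.19×10⁴, 2620) = (-4.56×10⁻¹⁵, 6.71×10⁻¹⁵, -4.20×10⁻¹⁶) N.
|F| = 8.12×10⁻¹⁵ N.

|F| ≈ 8.12×10⁻¹⁵ N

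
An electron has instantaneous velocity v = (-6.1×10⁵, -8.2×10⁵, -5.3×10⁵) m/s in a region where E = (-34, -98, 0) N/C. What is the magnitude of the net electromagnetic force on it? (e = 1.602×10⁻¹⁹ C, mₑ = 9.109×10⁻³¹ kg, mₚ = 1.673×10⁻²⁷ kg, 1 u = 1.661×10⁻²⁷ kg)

Only an electric field acts, so F = qE = (−1.602×10⁻¹⁹ C)·(-34.0, -98.0, 0) = (5.45×10⁻¹⁸, 1.57×10⁻¹⁷, 0) N.
|F| = 1.66×10⁻¹⁷ N.

|F| ≈ 1.66×10⁻¹⁷ N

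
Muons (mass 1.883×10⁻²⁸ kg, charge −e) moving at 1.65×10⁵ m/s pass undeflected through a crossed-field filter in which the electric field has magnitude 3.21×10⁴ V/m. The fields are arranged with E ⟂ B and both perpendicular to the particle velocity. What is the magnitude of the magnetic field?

Balance of forces in the selector: qE = qvB ⇒ B = E/v.
B = 3.21×10⁴/1.65×10⁵ = 0.195 T.

B = 0.195 T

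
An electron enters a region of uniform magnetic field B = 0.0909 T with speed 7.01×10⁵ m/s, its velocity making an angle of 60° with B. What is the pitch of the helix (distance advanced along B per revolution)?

p ≈ 1.38×10⁻⁴ m

v∥ = v cosθ = 7.01×10⁵·cos60° ≈ 3.505×10⁵ m/s.
T = 2πm/(|q|B) = 2π(9.109×10⁻³¹)/((1.602×10⁻¹⁹)(0.0909)) ≈ 3.930×10⁻¹⁰ s.
pitch = v∥ T = (3.505×10⁵)(3.930×10⁻¹⁰) ≈ 1.38×10⁻⁴ m.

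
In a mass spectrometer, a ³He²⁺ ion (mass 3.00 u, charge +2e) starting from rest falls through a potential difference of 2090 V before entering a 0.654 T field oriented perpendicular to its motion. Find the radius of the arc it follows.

r ≈ 0.0123 m

Acceleration: |q|V = ½mv² ⇒ v = √(2|q|V/m) = √(2·3.204×10⁻¹⁹·2090/4.983×10⁻²⁷) ≈ 5.184×10⁵ m/s.
In the field: r = mv/(|q|B) = (4.983×10⁻²⁷)(5.184×10⁵)/((3.204×10⁻¹⁹)(0.654)) ≈ 0.0123 m.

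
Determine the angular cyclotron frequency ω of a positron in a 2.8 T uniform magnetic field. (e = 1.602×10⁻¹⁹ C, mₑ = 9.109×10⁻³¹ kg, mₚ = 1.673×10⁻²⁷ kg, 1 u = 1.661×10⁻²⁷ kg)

ω ≈ 4.9×10¹¹ rad/s

ω = |q|B/m.
ω = (1.602×10⁻¹⁹)(2.8)/9.109×10⁻³¹ ≈ 4.9×10¹¹ rad/s.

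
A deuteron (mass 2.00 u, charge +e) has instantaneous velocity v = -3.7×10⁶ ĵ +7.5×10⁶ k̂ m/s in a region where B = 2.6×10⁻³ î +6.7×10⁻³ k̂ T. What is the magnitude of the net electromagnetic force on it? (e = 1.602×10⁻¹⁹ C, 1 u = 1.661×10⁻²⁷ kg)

|F| ≈ 5.28×10⁻¹⁵ N

v×B = (-2.48×10⁴, 1.95×10⁴, 9620) N/C.
F = q v×B = (1.602×10⁻¹⁹ C)·(-2.48×10⁴, 1.95×10⁴, 9620) = (-3.97×10⁻¹⁵, 3.12×10⁻¹⁵, 1.54×10⁻¹⁵) N.
|F| = 5.28×10⁻¹⁵ N.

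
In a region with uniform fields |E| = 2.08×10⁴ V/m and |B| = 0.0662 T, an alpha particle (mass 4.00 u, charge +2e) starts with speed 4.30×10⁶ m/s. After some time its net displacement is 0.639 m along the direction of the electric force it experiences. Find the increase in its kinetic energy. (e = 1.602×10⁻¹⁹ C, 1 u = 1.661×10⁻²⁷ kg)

The magnetic force is always ⟂ v and does no work; only the electric force changes KE.
ΔKE = F_E · d = |q|E d = (3.204×10⁻¹⁹)(2.08×10⁴)(0.639) ≈ 4.26×10⁻¹⁵ J.

ΔKE ≈ 4.26×10⁻¹⁵ J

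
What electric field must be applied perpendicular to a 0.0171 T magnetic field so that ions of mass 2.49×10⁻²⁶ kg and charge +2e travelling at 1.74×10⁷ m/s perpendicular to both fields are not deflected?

For straight-line motion qE = qvB, so E = vB.
E = 1.74×10⁷ × 0.0171 = 2.98×10⁵ V/m.

E = 2.98×10⁵ V/m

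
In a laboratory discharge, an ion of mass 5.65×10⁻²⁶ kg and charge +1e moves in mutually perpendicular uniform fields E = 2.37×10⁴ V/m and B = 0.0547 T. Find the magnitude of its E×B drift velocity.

v_d ≈ 4.33×10⁵ m/s

The E×B drift speed is v_d = E/B.
v_d = 2.37×10⁴/0.0547 = 4.33×10⁵ m/s.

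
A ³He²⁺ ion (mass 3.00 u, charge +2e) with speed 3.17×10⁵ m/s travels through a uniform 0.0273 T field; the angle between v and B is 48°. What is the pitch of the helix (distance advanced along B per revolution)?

p ≈ 0.759 m

v∥ = v cosθ = 3.17×10⁵·cos48° ≈ 2.121×10⁵ m/s.
T = 2πm/(|q|B) = 2π(4.983×10⁻²⁷)/((3.204×10⁻¹⁹)(0.0273)) ≈ 3.579×10⁻⁶ s.
pitch = v∥ T = (2.121×10⁵)(3.579×10⁻⁶) ≈ 0.759 m.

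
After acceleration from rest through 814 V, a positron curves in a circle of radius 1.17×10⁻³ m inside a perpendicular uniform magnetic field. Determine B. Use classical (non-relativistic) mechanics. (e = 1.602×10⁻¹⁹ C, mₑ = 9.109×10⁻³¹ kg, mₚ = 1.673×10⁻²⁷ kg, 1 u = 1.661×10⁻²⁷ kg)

B ≈ 0.0822 T

v = √(2|q|V/m) = √(2·1.602×10⁻¹⁹·814/9.109×10⁻³¹) ≈ 1.692×10⁷ m/s.
B = mv/(|q|r) = (9.109×10⁻³¹)(1.692×10⁷)/((1.602×10⁻¹⁹)(1.17×10⁻³)) ≈ 0.0822 T.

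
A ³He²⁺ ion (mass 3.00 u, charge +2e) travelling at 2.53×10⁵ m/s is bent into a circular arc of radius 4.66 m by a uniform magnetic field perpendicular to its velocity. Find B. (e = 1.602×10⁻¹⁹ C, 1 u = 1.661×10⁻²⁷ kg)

From |q|vB = mv²/r, B = mv/(|q|r).
B = (4.983×10⁻²⁷)(2.53×10⁵)/((3.204×10⁻¹⁹)(4.66)) ≈ 8.44×10⁻⁴ T.

B ≈ 8.44×10⁻⁴ T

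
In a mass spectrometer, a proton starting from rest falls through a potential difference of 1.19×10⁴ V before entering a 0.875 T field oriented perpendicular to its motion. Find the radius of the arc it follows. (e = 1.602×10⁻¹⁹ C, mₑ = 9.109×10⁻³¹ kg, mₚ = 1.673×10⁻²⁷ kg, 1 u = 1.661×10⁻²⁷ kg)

r ≈ 0.0180 m

Acceleration: |q|V = ½mv² ⇒ v = √(2|q|V/m) = √(2·1.602×10⁻¹⁹·1.19×10⁴/1.673×10⁻²⁷) ≈ 1.510×10⁶ m/s.
In the field: r = mv/(|q|B) = (1.673×10⁻²⁷)(1.510×10⁶)/((1.602×10⁻¹⁹)(0.875)) ≈ 0.0180 m.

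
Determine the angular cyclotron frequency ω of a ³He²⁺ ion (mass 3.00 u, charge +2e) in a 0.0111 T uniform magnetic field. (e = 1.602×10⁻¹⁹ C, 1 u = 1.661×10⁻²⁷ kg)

ω ≈ 7.14×10⁵ rad/s

ω = |q|B/m.
ω = (3.204×10⁻¹⁹)(0.0111)/4.983×10⁻²⁷ ≈ 7.14×10⁵ rad/s.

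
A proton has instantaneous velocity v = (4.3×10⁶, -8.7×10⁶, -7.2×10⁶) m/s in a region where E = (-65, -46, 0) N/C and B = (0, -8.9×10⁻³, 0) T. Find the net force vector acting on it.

F ≈ (-1.03×10⁻¹⁴, -7.37×10⁻¹⁸, -6.13×10⁻¹⁵) N

v×B = (-6.41×10⁴, 0, -3.83×10⁴) N/C.
E + v×B = (-6.41×10⁴, -46.0, -3.83×10⁴) N/C.
F = q(E + v×B) = (1.602×10⁻¹⁹ C)·(-6.41×10⁴, -46.0, -3.83×10⁴) = (-1.03×10⁻¹⁴, -7.37×10⁻¹⁸, -6.13×10⁻¹⁵) N.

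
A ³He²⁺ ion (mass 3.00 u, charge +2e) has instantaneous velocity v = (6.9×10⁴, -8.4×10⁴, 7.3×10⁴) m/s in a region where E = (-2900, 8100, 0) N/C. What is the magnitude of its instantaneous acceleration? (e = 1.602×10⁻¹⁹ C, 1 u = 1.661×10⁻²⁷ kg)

Only an electric field acts, so F = qE = (3.204×10⁻¹⁹ C)·(-2900, 8100, 0) = (-9.29×10⁻¹⁶, 2.60×10⁻¹⁵, 0) N.
|a| = |F|/m = 2.757×10⁻¹⁵/4.983×10⁻²⁷ ≈ 5.53×10¹¹ m/s².

|a| ≈ 5.53×10¹¹ m/s²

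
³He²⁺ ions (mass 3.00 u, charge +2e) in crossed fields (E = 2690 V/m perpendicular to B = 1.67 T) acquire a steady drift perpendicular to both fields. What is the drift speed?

v_d ≈ 1610 m/s

The E×B drift speed is v_d = E/B.
v_d = 2690/1.67 = 1610 m/s.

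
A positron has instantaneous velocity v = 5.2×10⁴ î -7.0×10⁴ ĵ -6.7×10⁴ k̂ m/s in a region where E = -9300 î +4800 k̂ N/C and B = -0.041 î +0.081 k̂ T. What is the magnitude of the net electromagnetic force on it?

v×B = (-5670, -1460, -2870) N/C.
E + v×B = (-1.50×10⁴, -1460, 1930) N/C.
F = q(E + v×B) = (1.602×10⁻¹⁹ C)·(-1.50×10⁴, -1460, 1930) = (-2.40×10⁻¹⁵, -2.35×10⁻¹⁶, 3.09×10⁻¹⁶) N.
|F| = 2.43×10⁻¹⁵ N.

|F| ≈ 2.43×10⁻¹⁵ N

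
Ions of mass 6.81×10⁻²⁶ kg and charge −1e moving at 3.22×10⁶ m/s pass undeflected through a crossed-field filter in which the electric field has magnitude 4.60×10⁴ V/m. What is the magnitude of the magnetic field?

Balance of forces in the selector: qE = qvB ⇒ B = E/v.
B = 4.60×10⁴/3.22×10⁶ = 0.0143 T.

B = 0.0143 T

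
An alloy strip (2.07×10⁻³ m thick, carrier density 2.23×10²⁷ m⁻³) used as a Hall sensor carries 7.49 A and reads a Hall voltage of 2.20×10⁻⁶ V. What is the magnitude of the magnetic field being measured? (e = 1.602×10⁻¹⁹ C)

B ≈ 0.217 T

From V_H = IB/(n e t), B = V_H n e t / I.
B = (2.20×10⁻⁶)(2.23×10²⁷)(1.602×10⁻¹⁹)(2.07×10⁻³)/7.49 ≈ 0.217 T.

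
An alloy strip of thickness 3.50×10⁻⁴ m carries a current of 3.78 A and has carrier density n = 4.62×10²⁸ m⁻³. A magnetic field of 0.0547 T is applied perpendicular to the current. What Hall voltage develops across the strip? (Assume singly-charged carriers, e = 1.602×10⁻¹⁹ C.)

V_H = IB/(n e t).
V_H = (3.78)(0.0547)/((4.62×10²⁸)(1.602×10⁻¹⁹)(3.50×10⁻⁴)) ≈ 7.98×10⁻⁸ V.

V_H ≈ 7.98×10⁻⁸ V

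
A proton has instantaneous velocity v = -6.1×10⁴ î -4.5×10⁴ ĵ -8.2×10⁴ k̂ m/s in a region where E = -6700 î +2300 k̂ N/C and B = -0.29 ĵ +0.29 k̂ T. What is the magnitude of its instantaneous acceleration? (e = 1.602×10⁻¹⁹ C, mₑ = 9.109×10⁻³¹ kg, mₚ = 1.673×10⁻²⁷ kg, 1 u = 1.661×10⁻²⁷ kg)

v×B = (-3.68×10⁴, 1.77×10⁴, 1.77×10⁴) N/C.
E + v×B = (-4.35×10⁴, 1.77×10⁴, 2.00×10⁴) N/C.
F = q(E + v×B) = (1.602×10⁻¹⁹ C)·(-4.35×10⁴, 1.77×10⁴, 2.00×10⁴) = (-6.97×10⁻¹⁵, 2.83×10⁻¹⁵, 3.20×10⁻¹⁵) N.
|a| = |F|/m = 8.180×10⁻¹⁵/1.673×10⁻²⁷ ≈ 4.89×10¹² m/s².

|a| ≈ 4.89×10¹² m/s²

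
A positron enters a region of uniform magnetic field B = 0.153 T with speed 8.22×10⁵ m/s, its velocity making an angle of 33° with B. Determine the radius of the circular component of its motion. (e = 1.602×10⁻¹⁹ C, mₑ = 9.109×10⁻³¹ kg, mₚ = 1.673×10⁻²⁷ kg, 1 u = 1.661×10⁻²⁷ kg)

r ≈ 1.66×10⁻⁵ m

v⊥ = v sinθ = 8.22×10⁵·sin33° ≈ 4.477×10⁵ m/s.
r = m v⊥/(|q|B) = (9.109×10⁻³¹)(4.477×10⁵)/((1.602×10⁻¹⁹)(0.153)) ≈ 1.66×10⁻⁵ m.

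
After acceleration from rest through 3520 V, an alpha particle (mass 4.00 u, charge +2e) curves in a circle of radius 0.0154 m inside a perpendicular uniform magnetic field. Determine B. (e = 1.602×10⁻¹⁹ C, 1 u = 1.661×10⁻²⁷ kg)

v = √(2|q|V/m) = √(2·3.204×10⁻¹⁹·3520/6.644×10⁻²⁷) ≈ 5.827×10⁵ m/s.
B = mv/(|q|r) = (6.644×10⁻²⁷)(5.827×10⁵)/((3.204×10⁻¹⁹)(0.0154)) ≈ 0.785 T.

B ≈ 0.785 T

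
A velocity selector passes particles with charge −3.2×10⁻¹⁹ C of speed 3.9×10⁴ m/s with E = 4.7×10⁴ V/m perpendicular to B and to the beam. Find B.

Balance of forces in the selector: qE = qvB ⇒ B = E/v.
B = 4.7×10⁴/3.9×10⁴ = 1.2 T.

B = 1.2 T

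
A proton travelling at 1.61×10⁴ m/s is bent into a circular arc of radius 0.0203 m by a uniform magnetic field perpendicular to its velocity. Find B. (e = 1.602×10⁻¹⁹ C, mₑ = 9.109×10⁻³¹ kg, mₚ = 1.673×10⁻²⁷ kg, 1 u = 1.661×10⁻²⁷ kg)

From |q|vB = mv²/r, B = mv/(|q|r).
B = (1.673×10⁻²⁷)(1.61×10⁴)/((1.602×10⁻¹⁹)(0.0203)) ≈ 8.28×10⁻³ T.

B ≈ 8.28×10⁻³ T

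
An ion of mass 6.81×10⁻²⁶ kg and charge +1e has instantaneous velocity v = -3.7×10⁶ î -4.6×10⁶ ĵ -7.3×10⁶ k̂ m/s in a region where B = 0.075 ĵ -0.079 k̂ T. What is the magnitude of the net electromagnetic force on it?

|F| ≈ 1.60×10⁻¹³ N

v×B = (9.11×10⁵, -2.92×10⁵, -2.78×10⁵) N/C.
F = q v×B = (1.602×10⁻¹⁹ C)·(9.11×10⁵, -2.92×10⁵, -2.78×10⁵) = (1.46×10⁻¹³, -4.68×10⁻¹⁴, -4.45×10⁻¹⁴) N.
|F| = 1.60×10⁻¹³ N.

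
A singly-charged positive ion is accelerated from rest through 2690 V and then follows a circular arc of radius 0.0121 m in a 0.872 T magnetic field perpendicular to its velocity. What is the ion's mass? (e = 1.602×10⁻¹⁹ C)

m ≈ 3.32×10⁻²⁷ kg

Combine |q|V = ½mv² and r = mv/(|q|B): eliminate v to get m = qB²r²/(2V).
m = (1.602×10⁻¹⁹)(0.872)²(0.0121)²/(2·2690) ≈ 3.32×10⁻²⁷ kg.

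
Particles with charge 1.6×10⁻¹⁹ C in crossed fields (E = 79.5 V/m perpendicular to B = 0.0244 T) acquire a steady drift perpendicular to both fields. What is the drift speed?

v_d ≈ 3260 m/s

The E×B drift speed is v_d = E/B.
v_d = 79.5/0.0244 = 3260 m/s.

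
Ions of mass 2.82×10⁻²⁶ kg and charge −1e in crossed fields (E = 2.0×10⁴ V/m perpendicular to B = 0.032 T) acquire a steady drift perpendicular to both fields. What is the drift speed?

The steady drift has the magnetic force balancing the electric force, so v_d = E/B.
v_d = 2.0×10⁴/0.032 = 6.2×10⁵ m/s.

v_d ≈ 6.2×10⁵ m/s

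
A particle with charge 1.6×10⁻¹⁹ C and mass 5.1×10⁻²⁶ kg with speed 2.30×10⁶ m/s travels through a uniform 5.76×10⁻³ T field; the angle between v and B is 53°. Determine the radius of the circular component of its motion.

r ≈ 102 m

v⊥ = v sinθ = 2.30×10⁶·sin53° ≈ 1.837×10⁶ m/s.
r = m v⊥/(|q|B) = (5.1×10⁻²⁶)(1.837×10⁶)/((1.6×10⁻¹⁹)(5.76×10⁻³)) ≈ 102 m.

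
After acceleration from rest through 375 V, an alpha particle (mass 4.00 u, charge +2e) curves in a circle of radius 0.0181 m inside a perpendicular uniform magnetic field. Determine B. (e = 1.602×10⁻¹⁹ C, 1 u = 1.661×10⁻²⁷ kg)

v = √(2|q|V/m) = √(2·3.204×10⁻¹⁹·375/6.644×10⁻²⁷) ≈ 1.902×10⁵ m/s.
B = mv/(|q|r) = (6.644×10⁻²⁷)(1.902×10⁵)/((3.204×10⁻¹⁹)(0.0181)) ≈ 0.218 T.

B ≈ 0.218 T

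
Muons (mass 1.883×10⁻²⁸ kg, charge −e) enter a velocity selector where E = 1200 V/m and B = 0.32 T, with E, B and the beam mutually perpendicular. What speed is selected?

v = 3800 m/s

Straight-line motion ⇒ electric and magnetic forces cancel, so E = vB.
v = E/B = 1200/0.32 = 3800 m/s.
The result is independent of the particle's charge and mass.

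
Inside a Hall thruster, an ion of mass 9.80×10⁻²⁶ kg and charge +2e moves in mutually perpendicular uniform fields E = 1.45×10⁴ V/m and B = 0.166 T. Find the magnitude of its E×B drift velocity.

v_d ≈ 8.73×10⁴ m/s

In crossed fields the guiding centre drifts at v_d = |E×B|/B² = E/B, independent of charge and mass.
v_d = 1.45×10⁴/0.166 = 8.73×10⁴ m/s.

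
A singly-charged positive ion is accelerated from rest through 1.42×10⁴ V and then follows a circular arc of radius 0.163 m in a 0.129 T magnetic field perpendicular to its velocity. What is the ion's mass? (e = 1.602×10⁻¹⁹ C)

Combine |q|V = ½mv² and r = mv/(|q|B): eliminate v to get m = qB²r²/(2V).
m = (1.602×10⁻¹⁹)(0.129)²(0.163)²/(2·1.42×10⁴) ≈ 2.49×10⁻²⁷ kg.

m ≈ 2.49×10⁻²⁷ kg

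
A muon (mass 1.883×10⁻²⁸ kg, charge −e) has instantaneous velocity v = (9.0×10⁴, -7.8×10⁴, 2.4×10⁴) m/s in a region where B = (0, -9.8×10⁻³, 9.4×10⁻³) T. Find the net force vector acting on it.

v×B = (-498, -846, -882) N/C.
F = q v×B = (−1.602×10⁻¹⁹ C)·(-498, -846, -882) = (7.98×10⁻¹⁷, 1.36×10⁻¹⁶, 1.41×10⁻¹⁶) N.

F ≈ (7.98×10⁻¹⁷, 1.36×10⁻¹⁶, 1.41×10⁻¹⁶) N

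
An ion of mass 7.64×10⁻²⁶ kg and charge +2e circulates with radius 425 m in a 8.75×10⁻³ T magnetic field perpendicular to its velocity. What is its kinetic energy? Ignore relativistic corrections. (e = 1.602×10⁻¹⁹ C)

KE ≈ 5.80×10⁷ eV

v = |q|Br/m, then KE = ½mv² = (qBr)²/(2m).
v = (3.204×10⁻¹⁹)(8.75×10⁻³)(425)/7.64×10⁻²⁶ ≈ 1.560×10⁷ m/s.
KE = ½(7.64×10⁻²⁶)(1.560×10⁷)² ≈ 9.29×10⁻¹² J = 5.80×10⁷ eV.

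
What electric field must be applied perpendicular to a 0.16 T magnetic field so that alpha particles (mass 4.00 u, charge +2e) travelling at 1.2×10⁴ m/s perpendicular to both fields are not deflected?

For straight-line motion qE = qvB, so E = vB.
E = 1.2×10⁴ × 0.16 = 1900 V/m.

E = 1900 V/m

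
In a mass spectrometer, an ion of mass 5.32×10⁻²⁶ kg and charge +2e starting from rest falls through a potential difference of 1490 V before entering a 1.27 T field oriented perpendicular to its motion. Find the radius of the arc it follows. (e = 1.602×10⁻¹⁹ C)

r ≈ 0.0175 m

Acceleration: |q|V = ½mv² ⇒ v = √(2|q|V/m) = √(2·3.204×10⁻¹⁹·1490/5.32×10⁻²⁶) ≈ 1.340×10⁵ m/s.
In the field: r = mv/(|q|B) = (5.32×10⁻²⁶)(1.340×10⁵)/((3.204×10⁻¹⁹)(1.27)) ≈ 0.0175 m.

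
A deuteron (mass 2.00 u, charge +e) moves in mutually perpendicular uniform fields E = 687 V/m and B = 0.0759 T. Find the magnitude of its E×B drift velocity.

v_d ≈ 9050 m/s

In crossed fields the guiding centre drifts at v_d = |E×B|/B² = E/B, independent of charge and mass.
v_d = 687/0.0759 = 9050 m/s.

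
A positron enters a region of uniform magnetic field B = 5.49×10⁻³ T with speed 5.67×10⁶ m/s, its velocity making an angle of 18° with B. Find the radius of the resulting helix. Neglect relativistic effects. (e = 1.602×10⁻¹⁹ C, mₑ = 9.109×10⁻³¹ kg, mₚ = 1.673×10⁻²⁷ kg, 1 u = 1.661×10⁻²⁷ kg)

v⊥ = v sinθ = 5.67×10⁶·sin18° ≈ 1.752×10⁶ m/s.
r = m v⊥/(|q|B) = (9.109×10⁻³¹)(1.752×10⁶)/((1.602×10⁻¹⁹)(5.49×10⁻³)) ≈ 1.81×10⁻³ m.

r ≈ 1.81×10⁻³ m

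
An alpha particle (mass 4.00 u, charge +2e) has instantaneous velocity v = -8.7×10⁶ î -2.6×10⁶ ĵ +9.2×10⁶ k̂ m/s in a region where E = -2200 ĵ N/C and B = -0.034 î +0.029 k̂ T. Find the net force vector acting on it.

v×B = (-7.54×10⁴, -6.05×10⁴, -8.84×10⁴) N/C.
E + v×B = (-7.54×10⁴, -6.27×10⁴, -8.84×10⁴) N/C.
F = q(E + v×B) = (3.204×10⁻¹⁹ C)·(-7.54×10⁴, -6.27×10⁴, -8.84×10⁴) = (-2.42×10⁻¹⁴, -2.01×10⁻¹⁴, -2.83×10⁻¹⁴) N.

F ≈ (-2.42×10⁻¹⁴, -2.01×10⁻¹⁴, -2.83×10⁻¹⁴) N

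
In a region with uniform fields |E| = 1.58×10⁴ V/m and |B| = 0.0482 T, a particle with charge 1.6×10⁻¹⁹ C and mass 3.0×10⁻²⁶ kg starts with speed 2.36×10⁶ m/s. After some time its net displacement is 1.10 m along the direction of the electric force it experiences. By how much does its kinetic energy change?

The magnetic force is always ⟂ v and does no work; only the electric force changes KE.
ΔKE = F_E · d = |q|E d = (1.6×10⁻¹⁹)(1.58×10⁴)(1.10) ≈ 2.78×10⁻¹⁵ J.

ΔKE ≈ 2.78×10⁻¹⁵ J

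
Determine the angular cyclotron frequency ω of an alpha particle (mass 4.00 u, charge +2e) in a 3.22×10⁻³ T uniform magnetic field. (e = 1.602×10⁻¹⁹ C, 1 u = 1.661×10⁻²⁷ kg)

ω ≈ 1.55×10⁵ rad/s

ω = |q|B/m.
ω = (3.204×10⁻¹⁹)(3.22×10⁻³)/6.644×10⁻²⁷ ≈ 1.55×10⁵ rad/s.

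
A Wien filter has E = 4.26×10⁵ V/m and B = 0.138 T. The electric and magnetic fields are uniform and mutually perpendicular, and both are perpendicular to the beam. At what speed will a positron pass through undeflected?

v = 3.09×10⁶ m/s

For undeflected motion the electric and magnetic forces balance: qE = qvB.
v = E/B = 4.26×10⁵/0.138 = 3.09×10⁶ m/s.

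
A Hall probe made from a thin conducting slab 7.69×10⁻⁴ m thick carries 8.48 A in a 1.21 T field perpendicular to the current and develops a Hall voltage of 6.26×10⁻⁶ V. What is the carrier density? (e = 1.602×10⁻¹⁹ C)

n ≈ 1.33×10²⁸ m⁻³

From V_H = IB/(n e t), n = IB/(V_H e t).
n = (8.48)(1.21)/((6.26×10⁻⁶)(1.602×10⁻¹⁹)(7.69×10⁻⁴)) ≈ 1.33×10²⁸ m⁻³.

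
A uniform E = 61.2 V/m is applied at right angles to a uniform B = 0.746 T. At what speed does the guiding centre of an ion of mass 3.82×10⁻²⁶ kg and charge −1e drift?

The E×B drift speed is v_d = E/B.
v_d = 61.2/0.746 = 82.0 m/s.

v_d ≈ 82.0 m/s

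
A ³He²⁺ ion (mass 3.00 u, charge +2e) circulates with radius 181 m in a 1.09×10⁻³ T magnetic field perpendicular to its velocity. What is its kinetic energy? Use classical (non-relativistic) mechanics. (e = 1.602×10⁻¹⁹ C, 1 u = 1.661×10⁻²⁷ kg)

v = |q|Br/m, then KE = ½mv² = (qBr)²/(2m).
v = (3.204×10⁻¹⁹)(1.09×10⁻³)(181)/4.983×10⁻²⁷ ≈ 1.269×10⁷ m/s.
KE = ½(4.983×10⁻²⁷)(1.269×10⁷)² ≈ 4.01×10⁻¹³ J.

KE ≈ 4.01×10⁻¹³ J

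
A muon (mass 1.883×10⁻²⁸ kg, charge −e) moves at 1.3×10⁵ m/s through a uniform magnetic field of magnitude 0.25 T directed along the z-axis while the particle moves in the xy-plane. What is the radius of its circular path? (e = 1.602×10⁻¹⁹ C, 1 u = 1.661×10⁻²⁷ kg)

The magnetic force provides the centripetal force: |q|vB = mv²/r.
r = mv/(|q|B) = (1.883×10⁻²⁸)(1.3×10⁵)/((1.602×10⁻¹⁹)(0.25)) ≈ 6.1×10⁻⁴ m.

r ≈ 6.1×10⁻⁴ m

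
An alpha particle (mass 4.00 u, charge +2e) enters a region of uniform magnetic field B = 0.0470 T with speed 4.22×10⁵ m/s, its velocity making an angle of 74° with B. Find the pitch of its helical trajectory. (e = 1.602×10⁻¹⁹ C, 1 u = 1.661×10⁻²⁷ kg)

v∥ = v cosθ = 4.22×10⁵·cos74° ≈ 1.163×10⁵ m/s.
T = 2πm/(|q|B) = 2π(6.644×10⁻²⁷)/((3.204×10⁻¹⁹)(0.0470)) ≈ 2.772×10⁻⁶ s.
pitch = v∥ T = (1.163×10⁵)(2.772×10⁻⁶) ≈ 0.322 m.

p ≈ 0.322 m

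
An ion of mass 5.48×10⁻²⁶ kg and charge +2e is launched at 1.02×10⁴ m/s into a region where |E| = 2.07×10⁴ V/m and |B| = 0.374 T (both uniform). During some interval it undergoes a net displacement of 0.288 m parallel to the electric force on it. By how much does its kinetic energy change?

ΔKE ≈ 1.91×10⁻¹⁵ J

The magnetic force is always ⟂ v and does no work; only the electric force changes KE.
ΔKE = F_E · d = |q|E d = (3.204×10⁻¹⁹)(2.07×10⁴)(0.288) ≈ 1.91×10⁻¹⁵ J.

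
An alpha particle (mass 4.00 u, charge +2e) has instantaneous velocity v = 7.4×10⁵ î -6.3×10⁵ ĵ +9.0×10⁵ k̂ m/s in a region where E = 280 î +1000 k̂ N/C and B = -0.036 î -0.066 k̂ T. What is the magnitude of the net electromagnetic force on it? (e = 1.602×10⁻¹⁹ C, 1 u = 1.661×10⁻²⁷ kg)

v×B = (4.16×10⁴, 1.64×10⁴, -2.27×10⁴) N/C.
E + v×B = (4.19×10⁴, 1.64×10⁴, -2.17×10⁴) N/C.
F = q(E + v×B) = (3.204×10⁻¹⁹ C)·(4.19×10⁴, 1.64×10⁴, -2.17×10⁴) = (1.34×10⁻¹⁴, 5.27×10⁻¹⁵, -6.95×10⁻¹⁵) N.
|F| = 1.60×10⁻¹⁴ N.

|F| ≈ 1.60×10⁻¹⁴ N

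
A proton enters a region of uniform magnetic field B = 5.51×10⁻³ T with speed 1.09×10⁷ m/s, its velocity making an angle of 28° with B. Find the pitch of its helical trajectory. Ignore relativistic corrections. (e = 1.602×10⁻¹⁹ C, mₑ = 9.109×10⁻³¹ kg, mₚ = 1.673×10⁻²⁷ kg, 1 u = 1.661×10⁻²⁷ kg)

p ≈ 115 m

v∥ = v cosθ = 1.09×10⁷·cos28° ≈ 9.624×10⁶ m/s.
T = 2πm/(|q|B) = 2π(1.673×10⁻²⁷)/((1.602×10⁻¹⁹)(5.51×10⁻³)) ≈ 1.191×10⁻⁵ s.
pitch = v∥ T = (9.624×10⁶)(1.191×10⁻⁵) ≈ 115 m.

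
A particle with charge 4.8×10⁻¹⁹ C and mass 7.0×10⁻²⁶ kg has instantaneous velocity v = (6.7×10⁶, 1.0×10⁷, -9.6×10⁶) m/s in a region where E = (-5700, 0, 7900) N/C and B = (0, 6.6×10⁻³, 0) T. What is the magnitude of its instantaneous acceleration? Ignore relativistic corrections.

v×B = (6.34×10⁴, 0, 4.42×10⁴) N/C.
E + v×B = (5.77×10⁴, 0, 5.21×10⁴) N/C.
F = q(E + v×B) = (4.8×10⁻¹⁹ C)·(5.77×10⁴, 0, 5.21×10⁴) = (2.77×10⁻¹⁴, 0, 2.50×10⁻¹⁴) N.
|a| = |F|/m = 3.731×10⁻¹⁴/7.0×10⁻²⁶ ≈ 5.33×10¹¹ m/s².

|a| ≈ 5.33×10¹¹ m/s²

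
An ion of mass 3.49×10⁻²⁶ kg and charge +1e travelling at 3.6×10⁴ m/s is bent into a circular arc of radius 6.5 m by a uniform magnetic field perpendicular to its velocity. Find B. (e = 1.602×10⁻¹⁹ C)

B ≈ 1.2×10⁻³ T

From |q|vB = mv²/r, B = mv/(|q|r).
B = (3.49×10⁻²⁶)(3.6×10⁴)/((1.602×10⁻¹⁹)(6.5)) ≈ 1.2×10⁻³ T.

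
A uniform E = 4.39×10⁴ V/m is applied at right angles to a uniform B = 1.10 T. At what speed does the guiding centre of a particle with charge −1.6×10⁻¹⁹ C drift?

The E×B drift speed is v_d = E/B.
v_d = 4.39×10⁴/1.10 = 3.99×10⁴ m/s.

v_d ≈ 3.99×10⁴ m/s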